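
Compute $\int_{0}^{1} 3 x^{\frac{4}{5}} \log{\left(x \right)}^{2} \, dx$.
$\frac{250}{243}$

Start from the elementary integral
$$J(a) = \int_{0}^{1} 3 x^{a} \, dx = \frac{3}{a + 1}.$$

Differentiating under the integral sign brings down a factor of $\ln x$:
$$\frac{dJ}{da} = \int_{0}^{1} 3 x^{a} \log{\left(x \right)} \, dx = - \frac{3}{\left(a + 1\right)^{2}}.$$

Repeating twice in total — each differentiation brings down another $\ln x$ — gives
$$\frac{d^{2}J}{da^{2}} = \int_{0}^{1} 3 x^{a} \log{\left(x \right)}^{2} \, dx = \frac{6}{\left(a + 1\right)^{3}},$$
and the integrand here is exactly the target integrand, so $I = \frac{6}{\left(a + 1\right)^{3}}$.

Setting $a = \frac{4}{5}$:
$$I = \frac{250}{243}.$$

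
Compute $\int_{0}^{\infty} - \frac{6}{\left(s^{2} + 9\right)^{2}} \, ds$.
$- \frac{\pi}{18}$

Begin with the known result
$$J(a) = \int_{0}^{\infty} - \frac{6}{a^{2} + s^{2}} \, ds = - \frac{3 \pi}{a}.$$

Differentiating under the integral sign with respect to $a$,
$$\frac{dJ}{da} = \int_{0}^{\infty} \frac{12 a}{\left(a^{2} + s^{2}\right)^{2}} \, ds = \frac{3 \pi}{a^{2}},$$
so $\int_{0}^{\infty} - \frac{6}{\left(a^{2} + s^{2}\right)^{2}} \, ds = - \frac{3 \pi}{2 a^{3}}$.

Setting $a = 3$:
$$I = - \frac{\pi}{18}.$$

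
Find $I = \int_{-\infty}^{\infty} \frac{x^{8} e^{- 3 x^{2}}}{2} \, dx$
$\frac{35 \sqrt{3} \sqrt{\pi}}{2592}$

Begin with the known integral
$$J(a) = \int_{-\infty}^{\infty} \frac{e^{- a x^{2}}}{2} \, dx = \frac{\sqrt{\pi}}{2 \sqrt{a}}.$$

Differentiating under the integral sign brings down a factor of $(-x^2)$:
$$\frac{dJ}{da} = \int_{-\infty}^{\infty} - \frac{x^{2} e^{- a x^{2}}}{2} \, dx = - \frac{\sqrt{\pi}}{4 a^{\frac{3}{2}}}.$$

Repeating $4$ times in total — each differentiation brings down another $(-x^2)$ — gives
$$\frac{d^{4}J}{da^{4}} = \int_{-\infty}^{\infty} \frac{x^{8} e^{- a x^{2}}}{2} \, dx = \frac{105 \sqrt{\pi}}{32 a^{\frac{9}{2}}},$$
and the integrand here is exactly the target integrand, so $I = \frac{105 \sqrt{\pi}}{32 a^{\frac{9}{2}}}$.

Setting $a = 3$:
$$I = \frac{35 \sqrt{3} \sqrt{\pi}}{2592}.$$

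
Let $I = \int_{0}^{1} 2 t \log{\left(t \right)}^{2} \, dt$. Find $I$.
$\frac{1}{2}$

Start from the elementary integral
$$J(a) = \int_{0}^{1} 2 t^{a} \, dt = \frac{2}{a + 1}.$$

Differentiating under the integral sign brings down a factor of $\ln t$:
$$\frac{dJ}{da} = \int_{0}^{1} 2 t^{a} \log{\left(t \right)} \, dt = - \frac{2}{\left(a + 1\right)^{2}}.$$

Repeating twice in total — each differentiation brings down another $\ln t$ — gives
$$\frac{d^{2}J}{da^{2}} = \int_{0}^{1} 2 t^{a} \log{\left(t \right)}^{2} \, dt = \frac{4}{\left(a + 1\right)^{3}},$$
and the integrand here is exactly the target integrand, so $I = \frac{4}{\left(a + 1\right)^{3}}$.

Setting $a = 1$:
$$I = \frac{1}{2}.$$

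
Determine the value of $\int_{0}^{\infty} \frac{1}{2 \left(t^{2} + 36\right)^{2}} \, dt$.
$\frac{\pi}{1728}$

Begin with the known result
$$J(a) = \int_{0}^{\infty} \frac{1}{2 \left(a^{2} + t^{2}\right)} \, dt = \frac{\pi}{4 a}.$$

Differentiating under the integral sign with respect to $a$,
$$\frac{dJ}{da} = \int_{0}^{\infty} - \frac{a}{\left(a^{2} + t^{2}\right)^{2}} \, dt = - \frac{\pi}{4 a^{2}},$$
so $\int_{0}^{\infty} \frac{1}{2 \left(a^{2} + t^{2}\right)^{2}} \, dt = \frac{\pi}{8 a^{3}}$.

Setting $a = 6$:
$$I = \frac{\pi}{1728}.$$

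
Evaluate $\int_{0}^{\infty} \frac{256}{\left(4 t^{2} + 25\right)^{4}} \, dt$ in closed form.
$\frac{4 \pi}{15625}$

Begin with the known result
$$J(a) = \int_{0}^{\infty} \frac{1}{a^{2} + t^{2}} \, dt = \frac{\pi}{2 a}.$$

Differentiating under the integral sign with respect to $a$,
$$\frac{dJ}{da} = \int_{0}^{\infty} - \frac{2 a}{\left(a^{2} + t^{2}\right)^{2}} \, dt = - \frac{\pi}{2 a^{2}},$$
so $\int_{0}^{\infty} \frac{1}{\left(a^{2} + t^{2}\right)^{2}} \, dt = \frac{\pi}{4 a^{3}}$.

Repeating — each differentiation of $1/(t^2+a^2)^j$ produces $-2ja/(t^2+a^2)^{j+1}$ — and dividing through by $-2ja$ at each step yields, after $3$ differentiations in total,
$$\int_{0}^{\infty} \frac{1}{\left(a^{2} + t^{2}\right)^{4}} \, dt = \frac{5 \pi}{32 a^{7}}.$$

Setting $a = \frac{5}{2}$:
$$I = \frac{4 \pi}{15625}.$$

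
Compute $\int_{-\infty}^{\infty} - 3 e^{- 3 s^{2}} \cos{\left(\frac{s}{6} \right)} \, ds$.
$- \frac{\sqrt{3} \sqrt{\pi}}{e^{\frac{1}{432}}}$

Let $b$ denote the cosine frequency and define $I(b) = \int_{-\infty}^{\infty} - 3 e^{- 3 s^{2}} \cos{\left(b s \right)} \, ds$.

Differentiating under the integral sign,
$$I'(b) = \int_{-\infty}^{\infty} 3 s e^{- 3 s^{2}} \sin{\left(b s \right)} \, ds.$$

Integrate $\int_{-\infty}^{\infty} s \sin(b s)\, e^{- 3 s^{2}}\, ds$ by parts with $u = \sin(b s)$ and $dv = s\, e^{- 3 s^{2}}\, ds$, giving $v = - \frac{e^{- 3 s^{2}}}{6}$. The boundary term vanishes and
$$\int_{-\infty}^{\infty} s \sin(b s)\, e^{- 3 s^{2}}\, ds = \frac{b}{6} \int_{-\infty}^{\infty} \cos(b s)\, e^{- 3 s^{2}}\, ds,$$
so $I'(b) = - \frac{b}{6}\, I(b)$.

This is a separable first-order ODE; solving with the initial condition $I(0) = \int_{-\infty}^{\infty} - 3 e^{- 3 s^{2}}\,ds = - \sqrt{3} \sqrt{\pi}$ gives
$$I(b) = - \sqrt{3} \sqrt{\pi} e^{- \frac{b^{2}}{12}}.$$

Setting $b = \frac{1}{6}$:
$$I = - \frac{\sqrt{3} \sqrt{\pi}}{e^{\frac{1}{432}}}.$$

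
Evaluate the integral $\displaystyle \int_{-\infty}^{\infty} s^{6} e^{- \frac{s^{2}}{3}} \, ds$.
$\frac{405 \sqrt{3} \sqrt{\pi}}{8}$

Start from the elementary integral
$$J(a) = \int_{-\infty}^{\infty} e^{- a s^{2}} \, ds = \frac{\sqrt{\pi}}{\sqrt{a}}.$$

Differentiating under the integral sign brings down a factor of $(-s^2)$:
$$\frac{dJ}{da} = \int_{-\infty}^{\infty} - s^{2} e^{- a s^{2}} \, ds = - \frac{\sqrt{\pi}}{2 a^{\frac{3}{2}}}.$$

Repeating $3$ times in total — each differentiation brings down another $(-s^2)$ — gives
$$\frac{d^{3}J}{da^{3}} = \int_{-\infty}^{\infty} - s^{6} e^{- a s^{2}} \, ds = - \frac{15 \sqrt{\pi}}{8 a^{\frac{7}{2}}},$$
and the integrand here is $(-1)^{3}$ times the target integrand, so $I = (-1)^{3}\,\frac{d^{3}J}{da^{3}} = \frac{15 \sqrt{\pi}}{8 a^{\frac{7}{2}}}$.

Setting $a = \frac{1}{3}$:
$$I = \frac{405 \sqrt{3} \sqrt{\pi}}{8}.$$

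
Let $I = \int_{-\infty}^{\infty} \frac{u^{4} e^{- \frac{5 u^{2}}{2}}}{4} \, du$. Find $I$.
$\frac{3 \sqrt{10} \sqrt{\pi}}{500}$

Start from the elementary integral
$$J(a) = \int_{-\infty}^{\infty} \frac{e^{- a u^{2}}}{4} \, du = \frac{\sqrt{\pi}}{4 \sqrt{a}}.$$

Differentiating under the integral sign brings down a factor of $(-u^2)$:
$$\frac{dJ}{da} = \int_{-\infty}^{\infty} - \frac{u^{2} e^{- a u^{2}}}{4} \, du = - \frac{\sqrt{\pi}}{8 a^{\frac{3}{2}}}.$$

Repeating twice in total — each differentiation brings down another $(-u^2)$ — gives
$$\frac{d^{2}J}{da^{2}} = \int_{-\infty}^{\infty} \frac{u^{4} e^{- a u^{2}}}{4} \, du = \frac{3 \sqrt{\pi}}{16 a^{\frac{5}{2}}},$$
and the integrand here is exactly the target integrand, so $I = \frac{3 \sqrt{\pi}}{16 a^{\frac{5}{2}}}$.

Setting $a = \frac{5}{2}$:
$$I = \frac{3 \sqrt{10} \sqrt{\pi}}{500}.$$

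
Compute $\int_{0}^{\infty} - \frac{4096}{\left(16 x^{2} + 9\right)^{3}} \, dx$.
$- \frac{64 \pi}{81}$

Begin with the known result
$$J(a) = \int_{0}^{\infty} - \frac{1}{a^{2} + x^{2}} \, dx = - \frac{\pi}{2 a}.$$

Differentiating under the integral sign with respect to $a$,
$$\frac{dJ}{da} = \int_{0}^{\infty} \frac{2 a}{\left(a^{2} + x^{2}\right)^{2}} \, dx = \frac{\pi}{2 a^{2}},$$
so $\int_{0}^{\infty} - \frac{1}{\left(a^{2} + x^{2}\right)^{2}} \, dx = - \frac{\pi}{4 a^{3}}$.

Repeating — each differentiation of $1/(x^2+a^2)^j$ produces $-2ja/(x^2+a^2)^{j+1}$ — and dividing through by $-2ja$ at each step yields, after $2$ differentiations in total,
$$\int_{0}^{\infty} - \frac{1}{\left(a^{2} + x^{2}\right)^{3}} \, dx = - \frac{3 \pi}{16 a^{5}}.$$

Setting $a = \frac{3}{4}$:
$$I = - \frac{64 \pi}{81}.$$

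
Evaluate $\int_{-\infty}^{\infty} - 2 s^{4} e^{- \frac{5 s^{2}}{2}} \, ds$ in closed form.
$- \frac{6 \sqrt{10} \sqrt{\pi}}{125}$

Consider the simpler parametrised integral
$$J(a) = \int_{-\infty}^{\infty} - 2 e^{- a s^{2}} \, ds = - \frac{2 \sqrt{\pi}}{\sqrt{a}}.$$

Differentiating under the integral sign brings down a factor of $(-s^2)$:
$$\frac{dJ}{da} = \int_{-\infty}^{\infty} 2 s^{2} e^{- a s^{2}} \, ds = \frac{\sqrt{\pi}}{a^{\frac{3}{2}}}.$$

Repeating twice in total — each differentiation brings down another $(-s^2)$ — gives
$$\frac{d^{2}J}{da^{2}} = \int_{-\infty}^{\infty} - 2 s^{4} e^{- a s^{2}} \, ds = - \frac{3 \sqrt{\pi}}{2 a^{\frac{5}{2}}},$$
and the integrand here is exactly the target integrand, so $I = - \frac{3 \sqrt{\pi}}{2 a^{\frac{5}{2}}}$.

Setting $a = \frac{5}{2}$:
$$I = - \frac{6 \sqrt{10} \sqrt{\pi}}{125}.$$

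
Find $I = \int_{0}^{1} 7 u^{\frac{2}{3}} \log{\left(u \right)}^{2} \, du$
$\frac{378}{125}$

Start from the elementary integral
$$J(a) = \int_{0}^{1} 7 u^{a} \, du = \frac{7}{a + 1}.$$

Differentiating under the integral sign brings down a factor of $\ln u$:
$$\frac{dJ}{da} = \int_{0}^{1} 7 u^{a} \log{\left(u \right)} \, du = - \frac{7}{\left(a + 1\right)^{2}}.$$

Repeating twice in total — each differentiation brings down another $\ln u$ — gives
$$\frac{d^{2}J}{da^{2}} = \int_{0}^{1} 7 u^{a} \log{\left(u \right)}^{2} \, du = \frac{14}{\left(a + 1\right)^{3}},$$
and the integrand here is exactly the target integrand, so $I = \frac{14}{\left(a + 1\right)^{3}}$.

Setting $a = \frac{2}{3}$:
$$I = \frac{378}{125}.$$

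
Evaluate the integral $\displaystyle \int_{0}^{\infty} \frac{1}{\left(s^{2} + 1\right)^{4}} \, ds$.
$\frac{5 \pi}{32}$

Recall the elementary integral
$$J(a) = \int_{0}^{\infty} \frac{1}{a^{2} + s^{2}} \, ds = \frac{\pi}{2 a}.$$

Differentiating under the integral sign with respect to $a$,
$$\frac{dJ}{da} = \int_{0}^{\infty} - \frac{2 a}{\left(a^{2} + s^{2}\right)^{2}} \, ds = - \frac{\pi}{2 a^{2}},$$
so $\int_{0}^{\infty} \frac{1}{\left(a^{2} + s^{2}\right)^{2}} \, ds = \frac{\pi}{4 a^{3}}$.

Repeating — each differentiation of $1/(s^2+a^2)^j$ produces $-2ja/(s^2+a^2)^{j+1}$ — and dividing through by $-2ja$ at each step yields, after $3$ differentiations in total,
$$\int_{0}^{\infty} \frac{1}{\left(a^{2} + s^{2}\right)^{4}} \, ds = \frac{5 \pi}{32 a^{7}}.$$

Setting $a = 1$:
$$I = \frac{5 \pi}{32}.$$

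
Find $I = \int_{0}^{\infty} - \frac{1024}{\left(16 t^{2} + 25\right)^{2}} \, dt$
$- \frac{64 \pi}{125}$

Recall the elementary integral
$$J(a) = \int_{0}^{\infty} - \frac{4}{a^{2} + t^{2}} \, dt = - \frac{2 \pi}{a}.$$

Differentiating under the integral sign with respect to $a$,
$$\frac{dJ}{da} = \int_{0}^{\infty} \frac{8 a}{\left(a^{2} + t^{2}\right)^{2}} \, dt = \frac{2 \pi}{a^{2}},$$
so $\int_{0}^{\infty} - \frac{4}{\left(a^{2} + t^{2}\right)^{2}} \, dt = - \frac{\pi}{a^{3}}$.

Setting $a = \frac{5}{4}$:
$$I = - \frac{64 \pi}{125}.$$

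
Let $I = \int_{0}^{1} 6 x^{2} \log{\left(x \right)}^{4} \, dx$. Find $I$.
$\frac{16}{27}$

Start from the elementary integral
$$J(a) = \int_{0}^{1} 6 x^{a} \, dx = \frac{6}{a + 1}.$$

Differentiating under the integral sign brings down a factor of $\ln x$:
$$\frac{dJ}{da} = \int_{0}^{1} 6 x^{a} \log{\left(x \right)} \, dx = - \frac{6}{\left(a + 1\right)^{2}}.$$

Repeating $4$ times in total — each differentiation brings down another $\ln x$ — gives
$$\frac{d^{4}J}{da^{4}} = \int_{0}^{1} 6 x^{a} \log{\left(x \right)}^{4} \, dx = \frac{144}{\left(a + 1\right)^{5}},$$
and the integrand here is exactly the target integrand, so $I = \frac{144}{\left(a + 1\right)^{5}}$.

Setting $a = 2$:
$$I = \frac{16}{27}.$$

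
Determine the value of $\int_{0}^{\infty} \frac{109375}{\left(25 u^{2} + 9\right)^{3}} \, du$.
$\frac{21875 \pi}{1296}$

Start from the standard arctangent integral
$$J(a) = \int_{0}^{\infty} \frac{7}{a^{2} + u^{2}} \, du = \frac{7 \pi}{2 a}.$$

Differentiating under the integral sign with respect to $a$,
$$\frac{dJ}{da} = \int_{0}^{\infty} - \frac{14 a}{\left(a^{2} + u^{2}\right)^{2}} \, du = - \frac{7 \pi}{2 a^{2}},$$
so $\int_{0}^{\infty} \frac{7}{\left(a^{2} + u^{2}\right)^{2}} \, du = \frac{7 \pi}{4 a^{3}}$.

Repeating — each differentiation of $1/(u^2+a^2)^j$ produces $-2ja/(u^2+a^2)^{j+1}$ — and dividing through by $-2ja$ at each step yields, after $2$ differentiations in total,
$$\int_{0}^{\infty} \frac{7}{\left(a^{2} + u^{2}\right)^{3}} \, du = \frac{21 \pi}{16 a^{5}}.$$

Setting $a = \frac{3}{5}$:
$$I = \frac{21875 \pi}{1296}.$$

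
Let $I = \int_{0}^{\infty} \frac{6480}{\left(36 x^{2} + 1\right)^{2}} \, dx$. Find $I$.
$270 \pi$

Begin with the known result
$$J(a) = \int_{0}^{\infty} \frac{5}{a^{2} + x^{2}} \, dx = \frac{5 \pi}{2 a}.$$

Differentiating under the integral sign with respect to $a$,
$$\frac{dJ}{da} = \int_{0}^{\infty} - \frac{10 a}{\left(a^{2} + x^{2}\right)^{2}} \, dx = - \frac{5 \pi}{2 a^{2}},$$
so $\int_{0}^{\infty} \frac{5}{\left(a^{2} + x^{2}\right)^{2}} \, dx = \frac{5 \pi}{4 a^{3}}$.

Setting $a = \frac{1}{6}$:
$$I = 270 \pi.$$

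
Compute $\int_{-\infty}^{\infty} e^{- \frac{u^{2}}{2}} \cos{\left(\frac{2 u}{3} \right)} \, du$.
$\frac{\sqrt{2} \sqrt{\pi}}{e^{\frac{2}{9}}}$

Define $I(b) = \int_{-\infty}^{\infty} e^{- \frac{u^{2}}{2}} \cos{\left(b u \right)} \, du$.

Differentiating under the integral sign,
$$I'(b) = \int_{-\infty}^{\infty} - u e^{- \frac{u^{2}}{2}} \sin{\left(b u \right)} \, du.$$

Integrate $\int_{-\infty}^{\infty} u \sin(b u)\, e^{- \frac{u^{2}}{2}}\, du$ by parts with $w = \sin(b u)$ and $dv = u\, e^{- \frac{u^{2}}{2}}\, du$, giving $v = - e^{- \frac{u^{2}}{2}}$. The boundary term vanishes and
$$\int_{-\infty}^{\infty} u \sin(b u)\, e^{- \frac{u^{2}}{2}}\, du = b \int_{-\infty}^{\infty} \cos(b u)\, e^{- \frac{u^{2}}{2}}\, du,$$
so $I'(b) = - b\, I(b)$.

This is a separable first-order ODE; solving with the initial condition $I(0) = \int_{-\infty}^{\infty} e^{- \frac{u^{2}}{2}}\,du = \sqrt{2} \sqrt{\pi}$ gives
$$I(b) = \sqrt{2} \sqrt{\pi} e^{- \frac{b^{2}}{2}}.$$

Setting $b = \frac{2}{3}$:
$$I = \frac{\sqrt{2} \sqrt{\pi}}{e^{\frac{2}{9}}}.$$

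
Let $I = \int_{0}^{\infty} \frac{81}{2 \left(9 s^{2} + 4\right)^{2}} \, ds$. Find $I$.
$\frac{27 \pi}{64}$

Start from the standard arctangent integral
$$J(a) = \int_{0}^{\infty} \frac{1}{2 \left(a^{2} + s^{2}\right)} \, ds = \frac{\pi}{4 a}.$$

Differentiating under the integral sign with respect to $a$,
$$\frac{dJ}{da} = \int_{0}^{\infty} - \frac{a}{\left(a^{2} + s^{2}\right)^{2}} \, ds = - \frac{\pi}{4 a^{2}},$$
so $\int_{0}^{\infty} \frac{1}{2 \left(a^{2} + s^{2}\right)^{2}} \, ds = \frac{\pi}{8 a^{3}}$.

Setting $a = \frac{2}{3}$:
$$I = \frac{27 \pi}{64}.$$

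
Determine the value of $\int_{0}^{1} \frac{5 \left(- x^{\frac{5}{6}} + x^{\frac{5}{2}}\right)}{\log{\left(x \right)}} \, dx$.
$- \log{\left(\frac{161051}{4084101} \right)}$

Replace the exponent $\frac{5}{6}$ by a parameter $a$: let $I(a) = \int_{0}^{1} \frac{5 \left(x^{\frac{5}{2}} - x^{a}\right)}{\log{\left(x \right)}} \, dx$.

Since $\dfrac{\partial}{\partial a}\,x^{a} = x^{a} \ln x$, the $\ln x$ in the denominator cancels and
$$\frac{dI}{da} = \int_{0}^{1} -5 x^{a} \, dx = -5 \left[\frac{x^{a+1}}{a+1}\right]_0^1 = - \frac{5}{a + 1}.$$

Integrating with respect to $a$ gives $I(a) = - \log{\left(\frac{32 \left(a + 1\right)^{5}}{16807} \right)} + C$.

At $a = \frac{5}{2}$ the integrand is identically $0$, so $I(\frac{5}{2}) = 0$. The closed form gives $0$, hence $C = 0$.

Setting $a = \frac{5}{6}$:
$$I = - \log{\left(\frac{161051}{4084101} \right)}.$$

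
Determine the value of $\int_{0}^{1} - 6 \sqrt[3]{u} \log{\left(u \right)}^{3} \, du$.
$\frac{729}{64}$

Consider the simpler parametrised integral
$$J(a) = \int_{0}^{1} - 6 u^{a} \, du = - \frac{6}{a + 1}.$$

Differentiating under the integral sign brings down a factor of $\ln u$:
$$\frac{dJ}{da} = \int_{0}^{1} - 6 u^{a} \log{\left(u \right)} \, du = \frac{6}{\left(a + 1\right)^{2}}.$$

Repeating $3$ times in total — each differentiation brings down another $\ln u$ — gives
$$\frac{d^{3}J}{da^{3}} = \int_{0}^{1} - 6 u^{a} \log{\left(u \right)}^{3} \, du = \frac{36}{\left(a + 1\right)^{4}},$$
and the integrand here is exactly the target integrand, so $I = \frac{36}{\left(a + 1\right)^{4}}$.

Setting $a = \frac{1}{3}$:
$$I = \frac{729}{64}.$$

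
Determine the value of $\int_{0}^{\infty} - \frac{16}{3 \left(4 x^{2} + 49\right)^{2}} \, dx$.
$- \frac{2 \pi}{1029}$

Begin with the known result
$$J(a) = \int_{0}^{\infty} - \frac{1}{3 \left(a^{2} + x^{2}\right)} \, dx = - \frac{\pi}{6 a}.$$

Differentiating under the integral sign with respect to $a$,
$$\frac{dJ}{da} = \int_{0}^{\infty} \frac{2 a}{3 \left(a^{2} + x^{2}\right)^{2}} \, dx = \frac{\pi}{6 a^{2}},$$
so $\int_{0}^{\infty} - \frac{1}{3 \left(a^{2} + x^{2}\right)^{2}} \, dx = - \frac{\pi}{12 a^{3}}$.

Setting $a = \frac{7}{2}$:
$$I = - \frac{2 \pi}{1029}.$$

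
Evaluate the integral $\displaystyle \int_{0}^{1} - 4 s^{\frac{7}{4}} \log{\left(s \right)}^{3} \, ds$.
$\frac{6144}{14641}$

Begin with the known integral
$$J(a) = \int_{0}^{1} - 4 s^{a} \, ds = - \frac{4}{a + 1}.$$

Differentiating under the integral sign brings down a factor of $\ln s$:
$$\frac{dJ}{da} = \int_{0}^{1} - 4 s^{a} \log{\left(s \right)} \, ds = \frac{4}{\left(a + 1\right)^{2}}.$$

Repeating $3$ times in total — each differentiation brings down another $\ln s$ — gives
$$\frac{d^{3}J}{da^{3}} = \int_{0}^{1} - 4 s^{a} \log{\left(s \right)}^{3} \, ds = \frac{24}{\left(a + 1\right)^{4}},$$
and the integrand here is exactly the target integrand, so $I = \frac{24}{\left(a + 1\right)^{4}}$.

Setting $a = \frac{7}{4}$:
$$I = \frac{6144}{14641}.$$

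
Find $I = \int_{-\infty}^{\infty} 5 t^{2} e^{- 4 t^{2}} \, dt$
$\frac{5 \sqrt{\pi}}{16}$

Start from the elementary integral
$$J(a) = \int_{-\infty}^{\infty} 5 e^{- a t^{2}} \, dt = \frac{5 \sqrt{\pi}}{\sqrt{a}}.$$

Differentiating under the integral sign brings down a factor of $(-t^2)$:
$$\frac{dJ}{da} = \int_{-\infty}^{\infty} - 5 t^{2} e^{- a t^{2}} \, dt = - \frac{5 \sqrt{\pi}}{2 a^{\frac{3}{2}}}.$$

The integral on the left is $-I$, so $I = \frac{5 \sqrt{\pi}}{2 a^{\frac{3}{2}}}$.

Setting $a = 4$:
$$I = \frac{5 \sqrt{\pi}}{16}.$$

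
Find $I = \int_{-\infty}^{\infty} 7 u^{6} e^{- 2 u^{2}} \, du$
$\frac{105 \sqrt{2} \sqrt{\pi}}{128}$

Consider the simpler parametrised integral
$$J(a) = \int_{-\infty}^{\infty} 7 e^{- a u^{2}} \, du = \frac{7 \sqrt{\pi}}{\sqrt{a}}.$$

Differentiating under the integral sign brings down a factor of $(-u^2)$:
$$\frac{dJ}{da} = \int_{-\infty}^{\infty} - 7 u^{2} e^{- a u^{2}} \, du = - \frac{7 \sqrt{\pi}}{2 a^{\frac{3}{2}}}.$$

Repeating $3$ times in total — each differentiation brings down another $(-u^2)$ — gives
$$\frac{d^{3}J}{da^{3}} = \int_{-\infty}^{\infty} - 7 u^{6} e^{- a u^{2}} \, du = - \frac{105 \sqrt{\pi}}{8 a^{\frac{7}{2}}},$$
and the integrand here is $(-1)^{3}$ times the target integrand, so $I = (-1)^{3}\,\frac{d^{3}J}{da^{3}} = \frac{105 \sqrt{\pi}}{8 a^{\frac{7}{2}}}$.

Setting $a = 2$:
$$I = \frac{105 \sqrt{2} \sqrt{\pi}}{128}.$$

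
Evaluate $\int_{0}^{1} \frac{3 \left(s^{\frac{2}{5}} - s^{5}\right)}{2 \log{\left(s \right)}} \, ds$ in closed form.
$- \log{\left(\frac{30 \sqrt{210}}{49} \right)}$

Consider the one-parameter family: let $I(a) = \int_{0}^{1} \frac{3 \left(s^{\frac{2}{5}} - s^{a}\right)}{2 \log{\left(s \right)}} \, ds$.

Since $\dfrac{\partial}{\partial a}\,s^{a} = s^{a} \ln s$, the $\ln s$ in the denominator cancels and
$$\frac{dI}{da} = \int_{0}^{1} - \frac{3}{2} s^{a} \, ds = - \frac{3}{2} \left[\frac{s^{a+1}}{a+1}\right]_0^1 = - \frac{3}{2 a + 2}.$$

Integrating with respect to $a$ gives $I(a) = - \log{\left(\frac{5 \sqrt{35} \left(a + 1\right)^{\frac{3}{2}}}{49} \right)} + C$.

At $a = \frac{2}{5}$ the integrand is identically $0$, so $I(\frac{2}{5}) = 0$. The closed form gives $0$, hence $C = 0$.

Setting $a = 5$:
$$I = - \log{\left(\frac{30 \sqrt{210}}{49} \right)}.$$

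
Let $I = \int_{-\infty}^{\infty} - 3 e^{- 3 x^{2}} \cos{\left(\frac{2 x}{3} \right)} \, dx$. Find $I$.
$- \frac{\sqrt{3} \sqrt{\pi}}{e^{\frac{1}{27}}}$

Define $I(b) = \int_{-\infty}^{\infty} - 3 e^{- 3 x^{2}} \cos{\left(b x \right)} \, dx$.

Differentiating under the integral sign,
$$I'(b) = \int_{-\infty}^{\infty} 3 x e^{- 3 x^{2}} \sin{\left(b x \right)} \, dx.$$

Integrate $\int_{-\infty}^{\infty} x \sin(b x)\, e^{- 3 x^{2}}\, dx$ by parts with $u = \sin(b x)$ and $dv = x\, e^{- 3 x^{2}}\, dx$, giving $v = - \frac{e^{- 3 x^{2}}}{6}$. The boundary term vanishes and
$$\int_{-\infty}^{\infty} x \sin(b x)\, e^{- 3 x^{2}}\, dx = \frac{b}{6} \int_{-\infty}^{\infty} \cos(b x)\, e^{- 3 x^{2}}\, dx,$$
so $I'(b) = - \frac{b}{6}\, I(b)$.

This is a separable first-order ODE; solving with the initial condition $I(0) = \int_{-\infty}^{\infty} - 3 e^{- 3 x^{2}}\,dx = - \sqrt{3} \sqrt{\pi}$ gives
$$I(b) = - \sqrt{3} \sqrt{\pi} e^{- \frac{b^{2}}{12}}.$$

Setting $b = \frac{2}{3}$:
$$I = - \frac{\sqrt{3} \sqrt{\pi}}{e^{\frac{1}{27}}}.$$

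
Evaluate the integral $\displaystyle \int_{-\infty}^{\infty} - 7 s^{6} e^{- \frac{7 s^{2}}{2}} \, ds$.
$- \frac{15 \sqrt{14} \sqrt{\pi}}{343}$

Consider the simpler parametrised integral
$$J(a) = \int_{-\infty}^{\infty} - 7 e^{- a s^{2}} \, ds = - \frac{7 \sqrt{\pi}}{\sqrt{a}}.$$

Differentiating under the integral sign brings down a factor of $(-s^2)$:
$$\frac{dJ}{da} = \int_{-\infty}^{\infty} 7 s^{2} e^{- a s^{2}} \, ds = \frac{7 \sqrt{\pi}}{2 a^{\frac{3}{2}}}.$$

Repeating $3$ times in total — each differentiation brings down another $(-s^2)$ — gives
$$\frac{d^{3}J}{da^{3}} = \int_{-\infty}^{\infty} 7 s^{6} e^{- a s^{2}} \, ds = \frac{105 \sqrt{\pi}}{8 a^{\frac{7}{2}}},$$
and the integrand here is $(-1)^{3}$ times the target integrand, so $I = (-1)^{3}\,\frac{d^{3}J}{da^{3}} = - \frac{105 \sqrt{\pi}}{8 a^{\frac{7}{2}}}$.

Setting $a = \frac{7}{2}$:
$$I = - \frac{15 \sqrt{14} \sqrt{\pi}}{343}.$$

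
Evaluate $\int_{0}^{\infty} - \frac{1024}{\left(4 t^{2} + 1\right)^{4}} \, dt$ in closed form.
$- 80 \pi$

Start from the standard arctangent integral
$$J(a) = \int_{0}^{\infty} - \frac{4}{a^{2} + t^{2}} \, dt = - \frac{2 \pi}{a}.$$

Differentiating under the integral sign with respect to $a$,
$$\frac{dJ}{da} = \int_{0}^{\infty} \frac{8 a}{\left(a^{2} + t^{2}\right)^{2}} \, dt = \frac{2 \pi}{a^{2}},$$
so $\int_{0}^{\infty} - \frac{4}{\left(a^{2} + t^{2}\right)^{2}} \, dt = - \frac{\pi}{a^{3}}$.

Repeating — each differentiation of $1/(t^2+a^2)^j$ produces $-2ja/(t^2+a^2)^{j+1}$ — and dividing through by $-2ja$ at each step yields, after $3$ differentiations in total,
$$\int_{0}^{\infty} - \frac{4}{\left(a^{2} + t^{2}\right)^{4}} \, dt = - \frac{5 \pi}{8 a^{7}}.$$

Setting $a = \frac{1}{2}$:
$$I = - 80 \pi.$$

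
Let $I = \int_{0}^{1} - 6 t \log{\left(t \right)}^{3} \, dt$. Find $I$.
$\frac{9}{4}$

Consider the simpler parametrised integral
$$J(a) = \int_{0}^{1} - 6 t^{a} \, dt = - \frac{6}{a + 1}.$$

Differentiating under the integral sign brings down a factor of $\ln t$:
$$\frac{dJ}{da} = \int_{0}^{1} - 6 t^{a} \log{\left(t \right)} \, dt = \frac{6}{\left(a + 1\right)^{2}}.$$

Repeating $3$ times in total — each differentiation brings down another $\ln t$ — gives
$$\frac{d^{3}J}{da^{3}} = \int_{0}^{1} - 6 t^{a} \log{\left(t \right)}^{3} \, dt = \frac{36}{\left(a + 1\right)^{4}},$$
and the integrand here is exactly the target integrand, so $I = \frac{36}{\left(a + 1\right)^{4}}$.

Setting $a = 1$:
$$I = \frac{9}{4}.$$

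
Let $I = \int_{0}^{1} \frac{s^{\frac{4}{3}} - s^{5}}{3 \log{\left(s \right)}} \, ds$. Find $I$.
$\log{\left(\frac{\sqrt[3]{84}}{6} \right)}$

Replace the exponent $\frac{4}{3}$ by a parameter $a$: let $I(a) = \int_{0}^{1} \frac{- s^{5} + s^{a}}{3 \log{\left(s \right)}} \, ds$.

Since $\dfrac{\partial}{\partial a}\,s^{a} = s^{a} \ln s$, the $\ln s$ in the denominator cancels and
$$\frac{dI}{da} = \int_{0}^{1} \frac{1}{3} s^{a} \, ds = \frac{1}{3} \left[\frac{s^{a+1}}{a+1}\right]_0^1 = \frac{1}{3 \left(a + 1\right)}.$$

Integrating with respect to $a$ gives $I(a) = \frac{\log{\left(a + 1 \right)}}{3} - \frac{\log{\left(6 \right)}}{3} + C$.

At $a = 5$ the integrand is identically $0$, so $I(5) = 0$. The closed form gives $0$, hence $C = 0$.

Setting $a = \frac{4}{3}$:
$$I = \log{\left(\frac{\sqrt[3]{84}}{6} \right)}.$$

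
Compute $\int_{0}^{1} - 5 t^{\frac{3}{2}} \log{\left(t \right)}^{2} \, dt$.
$- \frac{16}{25}$

Begin with the known integral
$$J(a) = \int_{0}^{1} - 5 t^{a} \, dt = - \frac{5}{a + 1}.$$

Differentiating under the integral sign brings down a factor of $\ln t$:
$$\frac{dJ}{da} = \int_{0}^{1} - 5 t^{a} \log{\left(t \right)} \, dt = \frac{5}{\left(a + 1\right)^{2}}.$$

Repeating twice in total — each differentiation brings down another $\ln t$ — gives
$$\frac{d^{2}J}{da^{2}} = \int_{0}^{1} - 5 t^{a} \log{\left(t \right)}^{2} \, dt = - \frac{10}{\left(a + 1\right)^{3}},$$
and the integrand here is exactly the target integrand, so $I = - \frac{10}{\left(a + 1\right)^{3}}$.

Setting $a = \frac{3}{2}$:
$$I = - \frac{16}{25}.$$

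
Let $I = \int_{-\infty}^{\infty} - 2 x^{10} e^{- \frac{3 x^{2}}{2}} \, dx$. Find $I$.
$- \frac{70 \sqrt{6} \sqrt{\pi}}{27}$

Start from the elementary integral
$$J(a) = \int_{-\infty}^{\infty} - 2 e^{- a x^{2}} \, dx = - \frac{2 \sqrt{\pi}}{\sqrt{a}}.$$

Differentiating under the integral sign brings down a factor of $(-x^2)$:
$$\frac{dJ}{da} = \int_{-\infty}^{\infty} 2 x^{2} e^{- a x^{2}} \, dx = \frac{\sqrt{\pi}}{a^{\frac{3}{2}}}.$$

Repeating $5$ times in total — each differentiation brings down another $(-x^2)$ — gives
$$\frac{d^{5}J}{da^{5}} = \int_{-\infty}^{\infty} 2 x^{10} e^{- a x^{2}} \, dx = \frac{945 \sqrt{\pi}}{16 a^{\frac{11}{2}}},$$
and the integrand here is $(-1)^{5}$ times the target integrand, so $I = (-1)^{5}\,\frac{d^{5}J}{da^{5}} = - \frac{945 \sqrt{\pi}}{16 a^{\frac{11}{2}}}$.

Setting $a = \frac{3}{2}$:
$$I = - \frac{70 \sqrt{6} \sqrt{\pi}}{27}.$$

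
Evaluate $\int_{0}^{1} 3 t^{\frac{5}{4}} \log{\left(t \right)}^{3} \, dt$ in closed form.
$- \frac{512}{729}$

Begin with the known integral
$$J(a) = \int_{0}^{1} 3 t^{a} \, dt = \frac{3}{a + 1}.$$

Differentiating under the integral sign brings down a factor of $\ln t$:
$$\frac{dJ}{da} = \int_{0}^{1} 3 t^{a} \log{\left(t \right)} \, dt = - \frac{3}{\left(a + 1\right)^{2}}.$$

Repeating $3$ times in total — each differentiation brings down another $\ln t$ — gives
$$\frac{d^{3}J}{da^{3}} = \int_{0}^{1} 3 t^{a} \log{\left(t \right)}^{3} \, dt = - \frac{18}{\left(a + 1\right)^{4}},$$
and the integrand here is exactly the target integrand, so $I = - \frac{18}{\left(a + 1\right)^{4}}$.

Setting $a = \frac{5}{4}$:
$$I = - \frac{512}{729}.$$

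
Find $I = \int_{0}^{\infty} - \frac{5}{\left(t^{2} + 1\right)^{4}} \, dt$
$- \frac{25 \pi}{32}$

Start from the standard arctangent integral
$$J(a) = \int_{0}^{\infty} - \frac{5}{a^{2} + t^{2}} \, dt = - \frac{5 \pi}{2 a}.$$

Differentiating under the integral sign with respect to $a$,
$$\frac{dJ}{da} = \int_{0}^{\infty} \frac{10 a}{\left(a^{2} + t^{2}\right)^{2}} \, dt = \frac{5 \pi}{2 a^{2}},$$
so $\int_{0}^{\infty} - \frac{5}{\left(a^{2} + t^{2}\right)^{2}} \, dt = - \frac{5 \pi}{4 a^{3}}$.

Repeating — each differentiation of $1/(t^2+a^2)^j$ produces $-2ja/(t^2+a^2)^{j+1}$ — and dividing through by $-2ja$ at each step yields, after $3$ differentiations in total,
$$\int_{0}^{\infty} - \frac{5}{\left(a^{2} + t^{2}\right)^{4}} \, dt = - \frac{25 \pi}{32 a^{7}}.$$

Setting $a = 1$:
$$I = - \frac{25 \pi}{32}.$$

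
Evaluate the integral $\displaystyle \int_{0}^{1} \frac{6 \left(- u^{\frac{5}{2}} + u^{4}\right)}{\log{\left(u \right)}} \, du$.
$\log{\left(\frac{1000000}{117649} \right)}$

Introduce a parameter $a$ in the exponent: let $I(a) = \int_{0}^{1} \frac{6 \left(u^{4} - u^{a}\right)}{\log{\left(u \right)}} \, du$.

Since $\dfrac{\partial}{\partial a}\,u^{a} = u^{a} \ln u$, the $\ln u$ in the denominator cancels and
$$\frac{dI}{da} = \int_{0}^{1} -6 u^{a} \, du = -6 \left[\frac{u^{a+1}}{a+1}\right]_0^1 = - \frac{6}{a + 1}.$$

Integrating with respect to $a$ gives $I(a) = \log{\left(\frac{15625}{\left(a + 1\right)^{6}} \right)} + C$.

At $a = 4$ the integrand is identically $0$, so $I(4) = 0$. The closed form gives $0$, hence $C = 0$.

Setting $a = \frac{5}{2}$:
$$I = \log{\left(\frac{1000000}{117649} \right)}.$$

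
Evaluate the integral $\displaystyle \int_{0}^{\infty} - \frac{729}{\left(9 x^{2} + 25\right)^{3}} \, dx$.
$- \frac{729 \pi}{50000}$

Start from the standard arctangent integral
$$J(a) = \int_{0}^{\infty} - \frac{1}{a^{2} + x^{2}} \, dx = - \frac{\pi}{2 a}.$$

Differentiating under the integral sign with respect to $a$,
$$\frac{dJ}{da} = \int_{0}^{\infty} \frac{2 a}{\left(a^{2} + x^{2}\right)^{2}} \, dx = \frac{\pi}{2 a^{2}},$$
so $\int_{0}^{\infty} - \frac{1}{\left(a^{2} + x^{2}\right)^{2}} \, dx = - \frac{\pi}{4 a^{3}}$.

Repeating — each differentiation of $1/(x^2+a^2)^j$ produces $-2ja/(x^2+a^2)^{j+1}$ — and dividing through by $-2ja$ at each step yields, after $2$ differentiations in total,
$$\int_{0}^{\infty} - \frac{1}{\left(a^{2} + x^{2}\right)^{3}} \, dx = - \frac{3 \pi}{16 a^{5}}.$$

Setting $a = \frac{5}{3}$:
$$I = - \frac{729 \pi}{50000}.$$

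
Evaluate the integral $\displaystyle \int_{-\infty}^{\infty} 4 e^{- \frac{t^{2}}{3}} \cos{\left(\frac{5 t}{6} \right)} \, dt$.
$\frac{4 \sqrt{3} \sqrt{\pi}}{e^{\frac{25}{48}}}$

Let $b$ denote the cosine frequency and define $I(b) = \int_{-\infty}^{\infty} 4 e^{- \frac{t^{2}}{3}} \cos{\left(b t \right)} \, dt$.

Differentiating under the integral sign,
$$I'(b) = \int_{-\infty}^{\infty} - 4 t e^{- \frac{t^{2}}{3}} \sin{\left(b t \right)} \, dt.$$

Integrate $\int_{-\infty}^{\infty} t \sin(b t)\, e^{- \frac{t^{2}}{3}}\, dt$ by parts with $u = \sin(b t)$ and $dv = t\, e^{- \frac{t^{2}}{3}}\, dt$, giving $v = - \frac{3 e^{- \frac{t^{2}}{3}}}{2}$. The boundary term vanishes and
$$\int_{-\infty}^{\infty} t \sin(b t)\, e^{- \frac{t^{2}}{3}}\, dt = \frac{3 b}{2} \int_{-\infty}^{\infty} \cos(b t)\, e^{- \frac{t^{2}}{3}}\, dt,$$
so $I'(b) = - \frac{3 b}{2}\, I(b)$.

This is a separable first-order ODE; solving with the initial condition $I(0) = \int_{-\infty}^{\infty} 4 e^{- \frac{t^{2}}{3}}\,dt = 4 \sqrt{3} \sqrt{\pi}$ gives
$$I(b) = 4 \sqrt{3} \sqrt{\pi} e^{- \frac{3 b^{2}}{4}}.$$

Setting $b = \frac{5}{6}$:
$$I = \frac{4 \sqrt{3} \sqrt{\pi}}{e^{\frac{25}{48}}}.$$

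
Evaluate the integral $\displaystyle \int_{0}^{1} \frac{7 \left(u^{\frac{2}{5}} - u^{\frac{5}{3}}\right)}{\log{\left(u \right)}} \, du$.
$- \log{\left(\frac{163840000000}{1801088541} \right)}$

Consider the one-parameter family: let $I(a) = \int_{0}^{1} \frac{7 \left(u^{\frac{2}{5}} - u^{a}\right)}{\log{\left(u \right)}} \, du$.

Since $\dfrac{\partial}{\partial a}\,u^{a} = u^{a} \ln u$, the $\ln u$ in the denominator cancels and
$$\frac{dI}{da} = \int_{0}^{1} -7 u^{a} \, du = -7 \left[\frac{u^{a+1}}{a+1}\right]_0^1 = - \frac{7}{a + 1}.$$

Integrating with respect to $a$ gives $I(a) = - \log{\left(\frac{78125 \left(a + 1\right)^{7}}{823543} \right)} + C$.

At $a = \frac{2}{5}$ the integrand is identically $0$, so $I(\frac{2}{5}) = 0$. The closed form gives $0$, hence $C = 0$.

Setting $a = \frac{5}{3}$:
$$I = - \log{\left(\frac{163840000000}{1801088541} \right)}.$$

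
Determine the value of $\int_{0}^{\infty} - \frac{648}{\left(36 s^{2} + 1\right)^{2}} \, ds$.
$- 27 \pi$

Start from the standard arctangent integral
$$J(a) = \int_{0}^{\infty} - \frac{1}{2 \left(a^{2} + s^{2}\right)} \, ds = - \frac{\pi}{4 a}.$$

Differentiating under the integral sign with respect to $a$,
$$\frac{dJ}{da} = \int_{0}^{\infty} \frac{a}{\left(a^{2} + s^{2}\right)^{2}} \, ds = \frac{\pi}{4 a^{2}},$$
so $\int_{0}^{\infty} - \frac{1}{2 \left(a^{2} + s^{2}\right)^{2}} \, ds = - \frac{\pi}{8 a^{3}}$.

Setting $a = \frac{1}{6}$:
$$I = - 27 \pi.$$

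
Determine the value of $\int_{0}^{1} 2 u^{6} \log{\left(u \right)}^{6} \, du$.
$\frac{1440}{823543}$

Consider the simpler parametrised integral
$$J(a) = \int_{0}^{1} 2 u^{a} \, du = \frac{2}{a + 1}.$$

Differentiating under the integral sign brings down a factor of $\ln u$:
$$\frac{dJ}{da} = \int_{0}^{1} 2 u^{a} \log{\left(u \right)} \, du = - \frac{2}{\left(a + 1\right)^{2}}.$$

Repeating $6$ times in total — each differentiation brings down another $\ln u$ — gives
$$\frac{d^{6}J}{da^{6}} = \int_{0}^{1} 2 u^{a} \log{\left(u \right)}^{6} \, du = \frac{1440}{\left(a + 1\right)^{7}},$$
and the integrand here is exactly the target integrand, so $I = \frac{1440}{\left(a + 1\right)^{7}}$.

Setting $a = 6$:
$$I = \frac{1440}{823543}.$$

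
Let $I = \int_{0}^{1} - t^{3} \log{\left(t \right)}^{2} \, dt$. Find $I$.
$- \frac{1}{32}$

Consider the simpler parametrised integral
$$J(a) = \int_{0}^{1} - t^{a} \, dt = - \frac{1}{a + 1}.$$

Differentiating under the integral sign brings down a factor of $\ln t$:
$$\frac{dJ}{da} = \int_{0}^{1} - t^{a} \log{\left(t \right)} \, dt = \frac{1}{\left(a + 1\right)^{2}}.$$

Repeating twice in total — each differentiation brings down another $\ln t$ — gives
$$\frac{d^{2}J}{da^{2}} = \int_{0}^{1} - t^{a} \log{\left(t \right)}^{2} \, dt = - \frac{2}{\left(a + 1\right)^{3}},$$
and the integrand here is exactly the target integrand, so $I = - \frac{2}{\left(a + 1\right)^{3}}$.

Setting $a = 3$:
$$I = - \frac{1}{32}.$$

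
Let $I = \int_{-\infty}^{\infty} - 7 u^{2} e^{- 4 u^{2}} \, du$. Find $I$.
$- \frac{7 \sqrt{\pi}}{16}$

Consider the simpler parametrised integral
$$J(a) = \int_{-\infty}^{\infty} - 7 e^{- a u^{2}} \, du = - \frac{7 \sqrt{\pi}}{\sqrt{a}}.$$

Differentiating under the integral sign brings down a factor of $(-u^2)$:
$$\frac{dJ}{da} = \int_{-\infty}^{\infty} 7 u^{2} e^{- a u^{2}} \, du = \frac{7 \sqrt{\pi}}{2 a^{\frac{3}{2}}}.$$

The integral on the left is $-I$, so $I = - \frac{7 \sqrt{\pi}}{2 a^{\frac{3}{2}}}$.

Setting $a = 4$:
$$I = - \frac{7 \sqrt{\pi}}{16}.$$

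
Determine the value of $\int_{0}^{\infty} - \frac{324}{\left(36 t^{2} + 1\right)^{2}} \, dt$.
$- \frac{27 \pi}{2}$

Recall the elementary integral
$$J(a) = \int_{0}^{\infty} - \frac{1}{4 \left(a^{2} + t^{2}\right)} \, dt = - \frac{\pi}{8 a}.$$

Differentiating under the integral sign with respect to $a$,
$$\frac{dJ}{da} = \int_{0}^{\infty} \frac{a}{2 \left(a^{2} + t^{2}\right)^{2}} \, dt = \frac{\pi}{8 a^{2}},$$
so $\int_{0}^{\infty} - \frac{1}{4 \left(a^{2} + t^{2}\right)^{2}} \, dt = - \frac{\pi}{16 a^{3}}$.

Setting $a = \frac{1}{6}$:
$$I = - \frac{27 \pi}{2}.$$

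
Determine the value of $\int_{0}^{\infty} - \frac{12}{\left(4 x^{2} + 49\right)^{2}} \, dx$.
$- \frac{3 \pi}{686}$

Begin with the known result
$$J(a) = \int_{0}^{\infty} - \frac{3}{4 \left(a^{2} + x^{2}\right)} \, dx = - \frac{3 \pi}{8 a}.$$

Differentiating under the integral sign with respect to $a$,
$$\frac{dJ}{da} = \int_{0}^{\infty} \frac{3 a}{2 \left(a^{2} + x^{2}\right)^{2}} \, dx = \frac{3 \pi}{8 a^{2}},$$
so $\int_{0}^{\infty} - \frac{3}{4 \left(a^{2} + x^{2}\right)^{2}} \, dx = - \frac{3 \pi}{16 a^{3}}$.

Setting $a = \frac{7}{2}$:
$$I = - \frac{3 \pi}{686}.$$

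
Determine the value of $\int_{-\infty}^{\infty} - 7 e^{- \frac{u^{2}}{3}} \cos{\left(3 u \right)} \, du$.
$- \frac{7 \sqrt{3} \sqrt{\pi}}{e^{\frac{27}{4}}}$

Treat the cosine frequency as a parameter and define $I(b) = \int_{-\infty}^{\infty} - 7 e^{- \frac{u^{2}}{3}} \cos{\left(b u \right)} \, du$.

Differentiating under the integral sign,
$$I'(b) = \int_{-\infty}^{\infty} 7 u e^{- \frac{u^{2}}{3}} \sin{\left(b u \right)} \, du.$$

Integrate $\int_{-\infty}^{\infty} u \sin(b u)\, e^{- \frac{u^{2}}{3}}\, du$ by parts with $w = \sin(b u)$ and $dv = u\, e^{- \frac{u^{2}}{3}}\, du$, giving $v = - \frac{3 e^{- \frac{u^{2}}{3}}}{2}$. The boundary term vanishes and
$$\int_{-\infty}^{\infty} u \sin(b u)\, e^{- \frac{u^{2}}{3}}\, du = \frac{3 b}{2} \int_{-\infty}^{\infty} \cos(b u)\, e^{- \frac{u^{2}}{3}}\, du,$$
so $I'(b) = - \frac{3 b}{2}\, I(b)$.

This is a separable first-order ODE; solving with the initial condition $I(0) = \int_{-\infty}^{\infty} - 7 e^{- \frac{u^{2}}{3}}\,du = - 7 \sqrt{3} \sqrt{\pi}$ gives
$$I(b) = - 7 \sqrt{3} \sqrt{\pi} e^{- \frac{3 b^{2}}{4}}.$$

Setting $b = 3$:
$$I = - \frac{7 \sqrt{3} \sqrt{\pi}}{e^{\frac{27}{4}}}.$$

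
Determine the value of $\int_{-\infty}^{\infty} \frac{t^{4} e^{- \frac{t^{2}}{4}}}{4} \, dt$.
$6 \sqrt{\pi}$

Begin with the known integral
$$J(a) = \int_{-\infty}^{\infty} \frac{e^{- a t^{2}}}{4} \, dt = \frac{\sqrt{\pi}}{4 \sqrt{a}}.$$

Differentiating under the integral sign brings down a factor of $(-t^2)$:
$$\frac{dJ}{da} = \int_{-\infty}^{\infty} - \frac{t^{2} e^{- a t^{2}}}{4} \, dt = - \frac{\sqrt{\pi}}{8 a^{\frac{3}{2}}}.$$

Repeating twice in total — each differentiation brings down another $(-t^2)$ — gives
$$\frac{d^{2}J}{da^{2}} = \int_{-\infty}^{\infty} \frac{t^{4} e^{- a t^{2}}}{4} \, dt = \frac{3 \sqrt{\pi}}{16 a^{\frac{5}{2}}},$$
and the integrand here is exactly the target integrand, so $I = \frac{3 \sqrt{\pi}}{16 a^{\frac{5}{2}}}$.

Setting $a = \frac{1}{4}$:
$$I = 6 \sqrt{\pi}.$$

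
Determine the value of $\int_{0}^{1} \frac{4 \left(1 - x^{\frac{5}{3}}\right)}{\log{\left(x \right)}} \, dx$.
$- \log{\left(\frac{4096}{81} \right)}$

Replace the exponent $\frac{5}{3}$ by a parameter $a$: let $I(a) = \int_{0}^{1} \frac{4 \left(1 - x^{a}\right)}{\log{\left(x \right)}} \, dx$.

Since $\dfrac{\partial}{\partial a}\,x^{a} = x^{a} \ln x$, the $\ln x$ in the denominator cancels and
$$\frac{dI}{da} = \int_{0}^{1} -4 x^{a} \, dx = -4 \left[\frac{x^{a+1}}{a+1}\right]_0^1 = - \frac{4}{a + 1}.$$

Integrating with respect to $a$ gives $I(a) = - 4 \log{\left(a + 1 \right)} + C$.

At $a = 0$ the integrand is identically $0$, so $I(0) = 0$. The closed form gives $0$, hence $C = 0$.

Setting $a = \frac{5}{3}$:
$$I = - \log{\left(\frac{4096}{81} \right)}.$$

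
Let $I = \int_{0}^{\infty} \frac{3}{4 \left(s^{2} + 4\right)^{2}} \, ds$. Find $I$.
$\frac{3 \pi}{128}$

Recall the elementary integral
$$J(a) = \int_{0}^{\infty} \frac{3}{4 \left(a^{2} + s^{2}\right)} \, ds = \frac{3 \pi}{8 a}.$$

Differentiating under the integral sign with respect to $a$,
$$\frac{dJ}{da} = \int_{0}^{\infty} - \frac{3 a}{2 \left(a^{2} + s^{2}\right)^{2}} \, ds = - \frac{3 \pi}{8 a^{2}},$$
so $\int_{0}^{\infty} \frac{3}{4 \left(a^{2} + s^{2}\right)^{2}} \, ds = \frac{3 \pi}{16 a^{3}}$.

Setting $a = 2$:
$$I = \frac{3 \pi}{128}.$$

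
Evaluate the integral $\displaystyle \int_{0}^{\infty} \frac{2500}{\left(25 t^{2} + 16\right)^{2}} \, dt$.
$\frac{125 \pi}{64}$

Begin with the known result
$$J(a) = \int_{0}^{\infty} \frac{4}{a^{2} + t^{2}} \, dt = \frac{2 \pi}{a}.$$

Differentiating under the integral sign with respect to $a$,
$$\frac{dJ}{da} = \int_{0}^{\infty} - \frac{8 a}{\left(a^{2} + t^{2}\right)^{2}} \, dt = - \frac{2 \pi}{a^{2}},$$
so $\int_{0}^{\infty} \frac{4}{\left(a^{2} + t^{2}\right)^{2}} \, dt = \frac{\pi}{a^{3}}$.

Setting $a = \frac{4}{5}$:
$$I = \frac{125 \pi}{64}.$$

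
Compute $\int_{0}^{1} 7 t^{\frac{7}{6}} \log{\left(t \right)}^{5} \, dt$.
$- \frac{39191040}{4826809}$

Begin with the known integral
$$J(a) = \int_{0}^{1} 7 t^{a} \, dt = \frac{7}{a + 1}.$$

Differentiating under the integral sign brings down a factor of $\ln t$:
$$\frac{dJ}{da} = \int_{0}^{1} 7 t^{a} \log{\left(t \right)} \, dt = - \frac{7}{\left(a + 1\right)^{2}}.$$

Repeating $5$ times in total — each differentiation brings down another $\ln t$ — gives
$$\frac{d^{5}J}{da^{5}} = \int_{0}^{1} 7 t^{a} \log{\left(t \right)}^{5} \, dt = - \frac{840}{\left(a + 1\right)^{6}},$$
and the integrand here is exactly the target integrand, so $I = - \frac{840}{\left(a + 1\right)^{6}}$.

Setting $a = \frac{7}{6}$:
$$I = - \frac{39191040}{4826809}.$$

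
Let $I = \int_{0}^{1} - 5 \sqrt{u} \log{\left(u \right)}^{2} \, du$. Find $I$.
$- \frac{80}{27}$

Start from the elementary integral
$$J(a) = \int_{0}^{1} - 5 u^{a} \, du = - \frac{5}{a + 1}.$$

Differentiating under the integral sign brings down a factor of $\ln u$:
$$\frac{dJ}{da} = \int_{0}^{1} - 5 u^{a} \log{\left(u \right)} \, du = \frac{5}{\left(a + 1\right)^{2}}.$$

Repeating twice in total — each differentiation brings down another $\ln u$ — gives
$$\frac{d^{2}J}{da^{2}} = \int_{0}^{1} - 5 u^{a} \log{\left(u \right)}^{2} \, du = - \frac{10}{\left(a + 1\right)^{3}},$$
and the integrand here is exactly the target integrand, so $I = - \frac{10}{\left(a + 1\right)^{3}}$.

Setting $a = \frac{1}{2}$:
$$I = - \frac{80}{27}.$$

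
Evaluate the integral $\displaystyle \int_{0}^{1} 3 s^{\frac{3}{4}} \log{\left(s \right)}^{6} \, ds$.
$\frac{35389440}{823543}$

Begin with the known integral
$$J(a) = \int_{0}^{1} 3 s^{a} \, ds = \frac{3}{a + 1}.$$

Differentiating under the integral sign brings down a factor of $\ln s$:
$$\frac{dJ}{da} = \int_{0}^{1} 3 s^{a} \log{\left(s \right)} \, ds = - \frac{3}{\left(a + 1\right)^{2}}.$$

Repeating $6$ times in total — each differentiation brings down another $\ln s$ — gives
$$\frac{d^{6}J}{da^{6}} = \int_{0}^{1} 3 s^{a} \log{\left(s \right)}^{6} \, ds = \frac{2160}{\left(a + 1\right)^{7}},$$
and the integrand here is exactly the target integrand, so $I = \frac{2160}{\left(a + 1\right)^{7}}$.

Setting $a = \frac{3}{4}$:
$$I = \frac{35389440}{823543}.$$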